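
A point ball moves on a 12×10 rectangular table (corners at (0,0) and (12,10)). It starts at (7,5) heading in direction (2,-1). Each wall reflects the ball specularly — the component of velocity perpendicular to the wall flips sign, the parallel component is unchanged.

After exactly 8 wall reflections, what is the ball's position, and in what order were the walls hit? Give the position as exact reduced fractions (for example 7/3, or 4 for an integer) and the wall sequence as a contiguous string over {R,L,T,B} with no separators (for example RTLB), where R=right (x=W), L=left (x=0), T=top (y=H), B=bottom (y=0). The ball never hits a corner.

Final position: (12,3/2)
Wall sequence: RBLRTLBR

1. t=5/2 → R at (12,5/2); v=(-2,-1)
2. t=5/2 → B at (7,0); v=(-2,1)
3. t=7/2 → L at (0,7/2); v=(2,1)
4. t=6 → R at (12,19/2); v=(-2,1)
5. t=1/2 → T at (11,10); v=(-2,-1)
6. t=11/2 → L at (0,9/2); v=(2,-1)
7. t=9/2 → B at (9,0); v=(2,1)
8. t=3/2 → R at (12,3/2); v=(-2,1)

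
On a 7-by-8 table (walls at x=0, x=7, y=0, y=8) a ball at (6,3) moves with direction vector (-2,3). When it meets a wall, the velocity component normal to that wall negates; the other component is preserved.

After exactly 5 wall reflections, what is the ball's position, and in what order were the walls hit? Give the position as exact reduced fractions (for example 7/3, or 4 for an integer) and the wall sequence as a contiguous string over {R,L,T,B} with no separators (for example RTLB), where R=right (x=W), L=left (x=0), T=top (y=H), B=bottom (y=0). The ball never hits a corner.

Final position: (6,8)
Wall sequence: TLBRT

1. t=5/3 → T at (8/3,8); v=(-2,-3)
2. t=4/3 → L at (0,4); v=(2,-3)
3. t=4/3 → B at (8/3,0); v=(2,3)
4. t=13/6 → R at (7,13/2); v=(-2,3)
5. t=1/2 → T at (6,8); v=(-2,-3)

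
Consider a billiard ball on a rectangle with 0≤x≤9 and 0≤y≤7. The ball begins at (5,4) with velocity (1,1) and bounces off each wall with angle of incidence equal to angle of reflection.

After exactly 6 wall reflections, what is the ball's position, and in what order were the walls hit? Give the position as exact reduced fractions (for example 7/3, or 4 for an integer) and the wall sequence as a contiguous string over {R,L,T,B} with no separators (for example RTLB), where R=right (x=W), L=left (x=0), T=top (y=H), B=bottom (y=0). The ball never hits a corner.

Final position: (9,2)
Wall sequence: TRBLTR

1. t=3 → T at (8,7); v=(1,-1)
2. t=1 → R at (9,6); v=(-1,-1)
3. t=6 → B at (3,0); v=(-1,1)
4. t=3 → L at (0,3); v=(1,1)
5. t=4 → T at (4,7); v=(1,-1)
6. t=5 → R at (9,2); v=(-1,-1)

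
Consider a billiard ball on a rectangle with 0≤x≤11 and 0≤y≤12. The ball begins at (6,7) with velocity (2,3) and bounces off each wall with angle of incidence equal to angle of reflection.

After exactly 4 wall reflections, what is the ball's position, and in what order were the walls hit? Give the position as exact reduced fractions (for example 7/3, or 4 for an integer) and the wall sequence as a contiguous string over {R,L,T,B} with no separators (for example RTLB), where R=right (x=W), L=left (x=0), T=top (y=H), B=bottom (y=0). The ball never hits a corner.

Final position: (0,7)
Wall sequence: TRBL

1. t=5/3 → T at (28/3,12); v=(2,-3)
2. t=5/6 → R at (11,19/2); v=(-2,-3)
3. t=19/6 → B at (14/3,0); v=(-2,3)
4. t=7/3 → L at (0,7); v=(2,3)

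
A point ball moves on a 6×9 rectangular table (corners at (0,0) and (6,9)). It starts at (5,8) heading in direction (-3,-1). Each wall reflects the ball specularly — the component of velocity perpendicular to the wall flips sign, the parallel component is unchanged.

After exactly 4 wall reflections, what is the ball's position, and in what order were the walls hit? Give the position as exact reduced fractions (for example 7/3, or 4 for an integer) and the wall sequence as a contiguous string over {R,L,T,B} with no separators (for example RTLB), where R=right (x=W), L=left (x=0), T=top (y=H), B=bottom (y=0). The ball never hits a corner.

Final position: (6,1/3)
Wall sequence: LRLR

1. t=5/3 → L at (0,19/3); v=(3,-1)
2. t=2 → R at (6,13/3); v=(-3,-1)
3. t=2 → L at (0,7/3); v=(3,-1)
4. t=2 → R at (6,1/3); v=(-3,-1)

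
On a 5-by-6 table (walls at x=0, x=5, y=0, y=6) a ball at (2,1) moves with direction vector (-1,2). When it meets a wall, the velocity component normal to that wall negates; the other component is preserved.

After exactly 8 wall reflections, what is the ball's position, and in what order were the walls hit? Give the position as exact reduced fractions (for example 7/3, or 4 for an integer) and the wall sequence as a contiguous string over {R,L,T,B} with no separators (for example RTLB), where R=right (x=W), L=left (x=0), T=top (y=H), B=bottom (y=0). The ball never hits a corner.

Final position: (5/2,6)
Wall sequence: LTBRTBLT

1. t=2 → L at (0,5); v=(1,2)
2. t=1/2 → T at (1/2,6); v=(1,-2)
3. t=3 → B at (7/2,0); v=(1,2)
4. t=3/2 → R at (5,3); v=(-1,2)
5. t=3/2 → T at (7/2,6); v=(-1,-2)
6. t=3 → B at (1/2,0); v=(-1,2)
7. t=1/2 → L at (0,1); v=(1,2)
8. t=5/2 → T at (5/2,6); v=(1,-2)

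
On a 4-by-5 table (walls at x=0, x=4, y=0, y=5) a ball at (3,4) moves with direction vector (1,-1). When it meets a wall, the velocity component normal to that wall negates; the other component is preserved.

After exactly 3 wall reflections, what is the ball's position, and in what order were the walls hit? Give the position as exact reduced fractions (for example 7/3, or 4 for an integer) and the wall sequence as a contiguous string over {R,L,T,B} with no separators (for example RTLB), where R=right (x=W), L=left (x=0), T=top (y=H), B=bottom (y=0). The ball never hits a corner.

1. t=1 → R at (4,3); v=(-1,-1)
2. t=3 → B at (1,0); v=(-1,1)
3. t=1 → L at (0,1); v=(1,1)

Final position: (0,1)
Wall sequence: RBL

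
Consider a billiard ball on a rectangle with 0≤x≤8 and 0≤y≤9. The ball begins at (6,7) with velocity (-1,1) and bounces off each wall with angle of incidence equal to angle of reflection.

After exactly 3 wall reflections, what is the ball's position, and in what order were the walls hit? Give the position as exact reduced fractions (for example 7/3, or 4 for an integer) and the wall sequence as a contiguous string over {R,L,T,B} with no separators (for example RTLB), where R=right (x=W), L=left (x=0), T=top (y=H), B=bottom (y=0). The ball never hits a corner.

Final position: (5,0)
Wall sequence: TLB

1. t=2 → T at (4,9); v=(-1,-1)
2. t=4 → L at (0,5); v=(1,-1)
3. t=5 → B at (5,0); v=(1,1)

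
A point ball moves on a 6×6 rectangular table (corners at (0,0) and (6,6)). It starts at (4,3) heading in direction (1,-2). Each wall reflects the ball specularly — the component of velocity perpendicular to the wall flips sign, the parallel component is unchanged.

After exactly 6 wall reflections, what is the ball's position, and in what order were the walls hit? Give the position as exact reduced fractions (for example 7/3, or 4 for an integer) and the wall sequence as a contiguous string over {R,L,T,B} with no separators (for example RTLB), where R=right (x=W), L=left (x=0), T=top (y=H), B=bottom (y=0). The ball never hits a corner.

Final position: (5/2,6)
Wall sequence: BRTBLT

1. t=3/2 → B at (11/2,0); v=(1,2)
2. t=1/2 → R at (6,1); v=(-1,2)
3. t=5/2 → T at (7/2,6); v=(-1,-2)
4. t=3 → B at (1/2,0); v=(-1,2)
5. t=1/2 → L at (0,1); v=(1,2)
6. t=5/2 → T at (5/2,6); v=(1,-2)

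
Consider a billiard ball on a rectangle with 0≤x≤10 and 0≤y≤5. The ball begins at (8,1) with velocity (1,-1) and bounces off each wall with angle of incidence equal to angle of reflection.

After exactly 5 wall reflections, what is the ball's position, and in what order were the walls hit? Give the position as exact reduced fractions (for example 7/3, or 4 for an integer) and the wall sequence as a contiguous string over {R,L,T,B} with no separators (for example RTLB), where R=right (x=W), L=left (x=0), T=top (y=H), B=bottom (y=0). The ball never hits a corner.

1. t=1 → B at (9,0); v=(1,1)
2. t=1 → R at (10,1); v=(-1,1)
3. t=4 → T at (6,5); v=(-1,-1)
4. t=5 → B at (1,0); v=(-1,1)
5. t=1 → L at (0,1); v=(1,1)

Final position: (0,1)
Wall sequence: BRTBL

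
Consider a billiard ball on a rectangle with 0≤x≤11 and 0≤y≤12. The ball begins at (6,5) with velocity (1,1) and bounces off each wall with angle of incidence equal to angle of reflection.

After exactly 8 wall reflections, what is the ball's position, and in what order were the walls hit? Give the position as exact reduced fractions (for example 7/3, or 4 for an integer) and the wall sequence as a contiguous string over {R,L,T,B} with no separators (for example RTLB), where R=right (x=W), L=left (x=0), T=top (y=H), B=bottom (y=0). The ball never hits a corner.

Final position: (5,0)
Wall sequence: RTLBRTLB

1. t=5 → R at (11,10); v=(-1,1)
2. t=2 → T at (9,12); v=(-1,-1)
3. t=9 → L at (0,3); v=(1,-1)
4. t=3 → B at (3,0); v=(1,1)
5. t=8 → R at (11,8); v=(-1,1)
6. t=4 → T at (7,12); v=(-1,-1)
7. t=7 → L at (0,5); v=(1,-1)
8. t=5 → B at (5,0); v=(1,1)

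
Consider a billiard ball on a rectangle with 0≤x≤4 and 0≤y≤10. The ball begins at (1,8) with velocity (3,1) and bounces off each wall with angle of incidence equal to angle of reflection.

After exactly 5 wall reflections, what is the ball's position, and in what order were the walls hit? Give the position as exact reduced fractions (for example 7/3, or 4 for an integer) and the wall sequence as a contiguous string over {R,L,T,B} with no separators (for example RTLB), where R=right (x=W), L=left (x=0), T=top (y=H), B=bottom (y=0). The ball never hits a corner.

Final position: (0,7)
Wall sequence: RTLRL

1. t=1 → R at (4,9); v=(-3,1)
2. t=1 → T at (1,10); v=(-3,-1)
3. t=1/3 → L at (0,29/3); v=(3,-1)
4. t=4/3 → R at (4,25/3); v=(-3,-1)
5. t=4/3 → L at (0,7); v=(3,-1)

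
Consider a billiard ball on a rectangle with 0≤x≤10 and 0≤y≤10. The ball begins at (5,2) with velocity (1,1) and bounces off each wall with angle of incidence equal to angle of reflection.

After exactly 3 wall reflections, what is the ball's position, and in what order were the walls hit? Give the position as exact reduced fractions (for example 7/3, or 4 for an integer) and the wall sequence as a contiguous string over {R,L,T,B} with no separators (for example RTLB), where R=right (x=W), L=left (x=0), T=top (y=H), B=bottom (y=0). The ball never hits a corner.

Final position: (0,3)
Wall sequence: RTL

1. t=5 → R at (10,7); v=(-1,1)
2. t=3 → T at (7,10); v=(-1,-1)
3. t=7 → L at (0,3); v=(1,-1)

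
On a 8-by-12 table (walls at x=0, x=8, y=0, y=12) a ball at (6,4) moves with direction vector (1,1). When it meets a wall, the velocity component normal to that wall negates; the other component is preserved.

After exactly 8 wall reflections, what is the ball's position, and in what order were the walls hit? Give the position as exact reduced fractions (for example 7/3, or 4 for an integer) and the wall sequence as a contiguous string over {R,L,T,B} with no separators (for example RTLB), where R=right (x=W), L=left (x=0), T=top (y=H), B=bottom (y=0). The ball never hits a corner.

1. t=2 → R at (8,6); v=(-1,1)
2. t=6 → T at (2,12); v=(-1,-1)
3. t=2 → L at (0,10); v=(1,-1)
4. t=8 → R at (8,2); v=(-1,-1)
5. t=2 → B at (6,0); v=(-1,1)
6. t=6 → L at (0,6); v=(1,1)
7. t=6 → T at (6,12); v=(1,-1)
8. t=2 → R at (8,10); v=(-1,-1)

Final position: (8,10)
Wall sequence: RTLRBLTR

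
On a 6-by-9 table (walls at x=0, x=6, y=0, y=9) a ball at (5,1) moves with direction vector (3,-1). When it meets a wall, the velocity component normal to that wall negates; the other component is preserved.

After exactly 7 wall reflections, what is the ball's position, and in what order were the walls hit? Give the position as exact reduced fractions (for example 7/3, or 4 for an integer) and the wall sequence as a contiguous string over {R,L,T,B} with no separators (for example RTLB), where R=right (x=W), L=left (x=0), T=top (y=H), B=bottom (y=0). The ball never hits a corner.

Final position: (1,9)
Wall sequence: RBLRLRT

1. t=1/3 → R at (6,2/3); v=(-3,-1)
2. t=2/3 → B at (4,0); v=(-3,1)
3. t=4/3 → L at (0,4/3); v=(3,1)
4. t=2 → R at (6,10/3); v=(-3,1)
5. t=2 → L at (0,16/3); v=(3,1)
6. t=2 → R at (6,22/3); v=(-3,1)
7. t=5/3 → T at (1,9); v=(-3,-1)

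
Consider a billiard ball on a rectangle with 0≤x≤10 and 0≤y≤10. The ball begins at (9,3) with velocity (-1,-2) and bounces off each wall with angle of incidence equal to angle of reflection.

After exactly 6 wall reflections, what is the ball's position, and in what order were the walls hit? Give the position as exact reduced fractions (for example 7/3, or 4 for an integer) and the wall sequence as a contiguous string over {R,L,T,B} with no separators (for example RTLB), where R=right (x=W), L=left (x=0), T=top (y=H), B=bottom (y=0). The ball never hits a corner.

1. t=3/2 → B at (15/2,0); v=(-1,2)
2. t=5 → T at (5/2,10); v=(-1,-2)
3. t=5/2 → L at (0,5); v=(1,-2)
4. t=5/2 → B at (5/2,0); v=(1,2)
5. t=5 → T at (15/2,10); v=(1,-2)
6. t=5/2 → R at (10,5); v=(-1,-2)

Final position: (10,5)
Wall sequence: BTLBTR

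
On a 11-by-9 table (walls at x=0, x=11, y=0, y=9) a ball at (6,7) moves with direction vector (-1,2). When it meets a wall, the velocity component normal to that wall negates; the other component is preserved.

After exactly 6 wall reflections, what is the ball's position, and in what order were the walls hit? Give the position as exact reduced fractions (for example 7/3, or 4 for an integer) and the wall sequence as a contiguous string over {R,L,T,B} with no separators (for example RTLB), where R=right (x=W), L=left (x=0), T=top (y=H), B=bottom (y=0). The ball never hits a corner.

1. t=1 → T at (5,9); v=(-1,-2)
2. t=9/2 → B at (1/2,0); v=(-1,2)
3. t=1/2 → L at (0,1); v=(1,2)
4. t=4 → T at (4,9); v=(1,-2)
5. t=9/2 → B at (17/2,0); v=(1,2)
6. t=5/2 → R at (11,5); v=(-1,2)

Final position: (11,5)
Wall sequence: TBLTBR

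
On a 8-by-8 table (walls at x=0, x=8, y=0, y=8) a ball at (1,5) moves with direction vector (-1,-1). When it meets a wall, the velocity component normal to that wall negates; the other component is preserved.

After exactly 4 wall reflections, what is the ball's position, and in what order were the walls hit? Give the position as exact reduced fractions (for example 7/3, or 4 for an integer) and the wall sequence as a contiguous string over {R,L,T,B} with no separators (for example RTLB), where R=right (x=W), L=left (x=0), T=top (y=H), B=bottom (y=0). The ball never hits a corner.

Final position: (4,8)
Wall sequence: LBRT

1. t=1 → L at (0,4); v=(1,-1)
2. t=4 → B at (4,0); v=(1,1)
3. t=4 → R at (8,4); v=(-1,1)
4. t=4 → T at (4,8); v=(-1,-1)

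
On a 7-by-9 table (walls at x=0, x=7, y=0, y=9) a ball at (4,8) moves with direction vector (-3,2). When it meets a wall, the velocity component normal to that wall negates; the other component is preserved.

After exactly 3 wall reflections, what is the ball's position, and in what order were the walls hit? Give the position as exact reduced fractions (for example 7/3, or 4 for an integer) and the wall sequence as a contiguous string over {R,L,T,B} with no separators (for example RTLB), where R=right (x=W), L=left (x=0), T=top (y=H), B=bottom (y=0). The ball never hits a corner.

1. t=1/2 → T at (5/2,9); v=(-3,-2)
2. t=5/6 → L at (0,22/3); v=(3,-2)
3. t=7/3 → R at (7,8/3); v=(-3,-2)

Final position: (7,8/3)
Wall sequence: TLR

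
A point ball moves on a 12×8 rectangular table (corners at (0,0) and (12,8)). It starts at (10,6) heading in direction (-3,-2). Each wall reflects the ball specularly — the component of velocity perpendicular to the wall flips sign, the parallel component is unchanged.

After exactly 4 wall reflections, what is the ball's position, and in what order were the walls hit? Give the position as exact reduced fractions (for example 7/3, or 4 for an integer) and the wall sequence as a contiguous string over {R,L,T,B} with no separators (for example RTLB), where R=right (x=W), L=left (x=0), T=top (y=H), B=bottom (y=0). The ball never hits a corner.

1. t=3 → B at (1,0); v=(-3,2)
2. t=1/3 → L at (0,2/3); v=(3,2)
3. t=11/3 → T at (11,8); v=(3,-2)
4. t=1/3 → R at (12,22/3); v=(-3,-2)

Final position: (12,22/3)
Wall sequence: BLTR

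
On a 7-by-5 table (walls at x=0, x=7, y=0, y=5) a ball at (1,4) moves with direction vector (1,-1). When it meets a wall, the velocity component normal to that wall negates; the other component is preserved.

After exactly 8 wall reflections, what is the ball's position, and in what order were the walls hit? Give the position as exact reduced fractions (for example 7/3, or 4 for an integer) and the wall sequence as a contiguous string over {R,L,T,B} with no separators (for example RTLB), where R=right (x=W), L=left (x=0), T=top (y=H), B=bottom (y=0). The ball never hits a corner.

1. t=4 → B at (5,0); v=(1,1)
2. t=2 → R at (7,2); v=(-1,1)
3. t=3 → T at (4,5); v=(-1,-1)
4. t=4 → L at (0,1); v=(1,-1)
5. t=1 → B at (1,0); v=(1,1)
6. t=5 → T at (6,5); v=(1,-1)
7. t=1 → R at (7,4); v=(-1,-1)
8. t=4 → B at (3,0); v=(-1,1)

Final position: (3,0)
Wall sequence: BRTLBTRB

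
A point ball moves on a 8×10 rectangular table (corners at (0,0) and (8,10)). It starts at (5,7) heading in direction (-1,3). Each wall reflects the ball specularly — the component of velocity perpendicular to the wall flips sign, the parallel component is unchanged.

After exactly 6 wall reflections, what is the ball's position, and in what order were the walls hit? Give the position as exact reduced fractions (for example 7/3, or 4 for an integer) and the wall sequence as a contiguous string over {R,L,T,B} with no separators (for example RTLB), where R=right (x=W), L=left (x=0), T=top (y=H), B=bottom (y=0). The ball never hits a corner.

1. t=1 → T at (4,10); v=(-1,-3)
2. t=10/3 → B at (2/3,0); v=(-1,3)
3. t=2/3 → L at (0,2); v=(1,3)
4. t=8/3 → T at (8/3,10); v=(1,-3)
5. t=10/3 → B at (6,0); v=(1,3)
6. t=2 → R at (8,6); v=(-1,3)

Final position: (8,6)
Wall sequence: TBLTBR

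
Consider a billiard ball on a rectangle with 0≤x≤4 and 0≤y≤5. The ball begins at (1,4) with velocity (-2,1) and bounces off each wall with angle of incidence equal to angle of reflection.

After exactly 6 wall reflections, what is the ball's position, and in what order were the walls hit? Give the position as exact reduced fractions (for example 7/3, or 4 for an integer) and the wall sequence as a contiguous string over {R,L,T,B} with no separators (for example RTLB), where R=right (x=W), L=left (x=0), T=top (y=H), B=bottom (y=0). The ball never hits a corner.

Final position: (4,1/2)
Wall sequence: LTRLBR

1. t=1/2 → L at (0,9/2); v=(2,1)
2. t=1/2 → T at (1,5); v=(2,-1)
3. t=3/2 → R at (4,7/2); v=(-2,-1)
4. t=2 → L at (0,3/2); v=(2,-1)
5. t=3/2 → B at (3,0); v=(2,1)
6. t=1/2 → R at (4,1/2); v=(-2,1)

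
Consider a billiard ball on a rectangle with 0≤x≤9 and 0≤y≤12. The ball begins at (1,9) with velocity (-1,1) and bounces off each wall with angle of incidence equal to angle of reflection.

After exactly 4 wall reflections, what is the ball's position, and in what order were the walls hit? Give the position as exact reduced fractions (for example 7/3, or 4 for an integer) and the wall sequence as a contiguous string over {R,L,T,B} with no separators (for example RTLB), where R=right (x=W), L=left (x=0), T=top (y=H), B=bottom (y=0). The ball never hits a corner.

Final position: (4,0)
Wall sequence: LTRB

1. t=1 → L at (0,10); v=(1,1)
2. t=2 → T at (2,12); v=(1,-1)
3. t=7 → R at (9,5); v=(-1,-1)
4. t=5 → B at (4,0); v=(-1,1)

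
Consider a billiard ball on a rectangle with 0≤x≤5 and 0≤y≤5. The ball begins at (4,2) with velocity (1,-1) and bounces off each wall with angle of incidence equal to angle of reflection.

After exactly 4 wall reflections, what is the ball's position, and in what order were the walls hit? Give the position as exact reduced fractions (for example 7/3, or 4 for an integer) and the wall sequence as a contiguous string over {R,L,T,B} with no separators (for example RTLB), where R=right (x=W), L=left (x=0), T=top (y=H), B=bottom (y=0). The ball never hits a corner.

Final position: (1,5)
Wall sequence: RBLT

1. t=1 → R at (5,1); v=(-1,-1)
2. t=1 → B at (4,0); v=(-1,1)
3. t=4 → L at (0,4); v=(1,1)
4. t=1 → T at (1,5); v=(1,-1)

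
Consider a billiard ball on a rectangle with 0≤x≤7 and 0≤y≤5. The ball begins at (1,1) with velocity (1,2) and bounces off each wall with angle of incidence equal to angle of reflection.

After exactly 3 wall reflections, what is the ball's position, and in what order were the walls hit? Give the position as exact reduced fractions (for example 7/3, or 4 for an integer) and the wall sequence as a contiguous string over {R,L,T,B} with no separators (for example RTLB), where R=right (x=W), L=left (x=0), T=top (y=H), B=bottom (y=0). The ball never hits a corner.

Final position: (7,3)
Wall sequence: TBR

1. t=2 → T at (3,5); v=(1,-2)
2. t=5/2 → B at (11/2,0); v=(1,2)
3. t=3/2 → R at (7,3); v=(-1,2)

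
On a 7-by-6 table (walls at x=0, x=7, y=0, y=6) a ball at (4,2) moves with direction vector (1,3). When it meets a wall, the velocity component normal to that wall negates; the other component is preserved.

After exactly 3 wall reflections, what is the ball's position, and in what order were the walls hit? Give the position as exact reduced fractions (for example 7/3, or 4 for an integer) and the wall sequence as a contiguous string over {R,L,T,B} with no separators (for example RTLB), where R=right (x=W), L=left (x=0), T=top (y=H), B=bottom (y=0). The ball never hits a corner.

Final position: (20/3,0)
Wall sequence: TRB

1. t=4/3 → T at (16/3,6); v=(1,-3)
2. t=5/3 → R at (7,1); v=(-1,-3)
3. t=1/3 → B at (20/3,0); v=(-1,3)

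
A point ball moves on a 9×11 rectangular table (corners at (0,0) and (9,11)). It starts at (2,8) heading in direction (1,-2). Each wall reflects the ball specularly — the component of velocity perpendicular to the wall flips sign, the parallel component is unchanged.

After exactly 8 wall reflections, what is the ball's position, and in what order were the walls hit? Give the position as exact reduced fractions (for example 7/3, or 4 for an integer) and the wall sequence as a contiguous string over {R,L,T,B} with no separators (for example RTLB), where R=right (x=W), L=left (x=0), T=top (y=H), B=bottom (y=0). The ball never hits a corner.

Final position: (8,0)
Wall sequence: BRTBLTRB

1. t=4 → B at (6,0); v=(1,2)
2. t=3 → R at (9,6); v=(-1,2)
3. t=5/2 → T at (13/2,11); v=(-1,-2)
4. t=11/2 → B at (1,0); v=(-1,2)
5. t=1 → L at (0,2); v=(1,2)
6. t=9/2 → T at (9/2,11); v=(1,-2)
7. t=9/2 → R at (9,2); v=(-1,-2)
8. t=1 → B at (8,0); v=(-1,2)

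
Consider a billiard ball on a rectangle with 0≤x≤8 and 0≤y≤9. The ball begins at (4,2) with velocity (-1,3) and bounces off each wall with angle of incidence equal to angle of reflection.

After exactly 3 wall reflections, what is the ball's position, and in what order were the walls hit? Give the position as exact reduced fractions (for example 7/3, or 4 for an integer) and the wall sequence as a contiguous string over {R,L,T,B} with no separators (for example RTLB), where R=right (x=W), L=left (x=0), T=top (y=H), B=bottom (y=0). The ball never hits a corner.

Final position: (4/3,0)
Wall sequence: TLB

1. t=7/3 → T at (5/3,9); v=(-1,-3)
2. t=5/3 → L at (0,4); v=(1,-3)
3. t=4/3 → B at (4/3,0); v=(1,3)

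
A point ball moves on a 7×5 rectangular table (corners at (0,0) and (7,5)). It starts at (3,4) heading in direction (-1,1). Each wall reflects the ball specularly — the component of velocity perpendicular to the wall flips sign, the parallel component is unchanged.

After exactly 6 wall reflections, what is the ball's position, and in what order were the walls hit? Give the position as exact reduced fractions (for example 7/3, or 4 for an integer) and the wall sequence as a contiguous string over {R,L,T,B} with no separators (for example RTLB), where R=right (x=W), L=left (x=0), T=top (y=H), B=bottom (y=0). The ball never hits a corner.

Final position: (1,0)
Wall sequence: TLBRTB

1. t=1 → T at (2,5); v=(-1,-1)
2. t=2 → L at (0,3); v=(1,-1)
3. t=3 → B at (3,0); v=(1,1)
4. t=4 → R at (7,4); v=(-1,1)
5. t=1 → T at (6,5); v=(-1,-1)
6. t=5 → B at (1,0); v=(-1,1)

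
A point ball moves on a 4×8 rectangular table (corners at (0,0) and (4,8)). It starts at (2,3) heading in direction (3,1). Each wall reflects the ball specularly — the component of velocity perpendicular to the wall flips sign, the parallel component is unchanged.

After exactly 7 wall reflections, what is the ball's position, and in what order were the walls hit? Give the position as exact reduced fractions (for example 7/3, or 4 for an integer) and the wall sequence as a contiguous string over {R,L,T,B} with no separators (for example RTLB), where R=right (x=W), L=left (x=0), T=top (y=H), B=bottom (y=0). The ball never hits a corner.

1. t=2/3 → R at (4,11/3); v=(-3,1)
2. t=4/3 → L at (0,5); v=(3,1)
3. t=4/3 → R at (4,19/3); v=(-3,1)
4. t=4/3 → L at (0,23/3); v=(3,1)
5. t=1/3 → T at (1,8); v=(3,-1)
6. t=1 → R at (4,7); v=(-3,-1)
7. t=4/3 → L at (0,17/3); v=(3,-1)

Final position: (0,17/3)
Wall sequence: RLRLTRL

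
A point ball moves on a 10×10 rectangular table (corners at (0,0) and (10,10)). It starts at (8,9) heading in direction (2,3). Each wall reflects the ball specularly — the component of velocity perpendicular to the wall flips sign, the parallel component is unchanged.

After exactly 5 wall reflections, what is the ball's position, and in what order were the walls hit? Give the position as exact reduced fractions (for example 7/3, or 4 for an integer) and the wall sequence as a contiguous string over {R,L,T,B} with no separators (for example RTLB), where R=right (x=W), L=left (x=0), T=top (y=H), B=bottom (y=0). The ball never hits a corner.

Final position: (2,10)
Wall sequence: TRBLT

1. t=1/3 → T at (26/3,10); v=(2,-3)
2. t=2/3 → R at (10,8); v=(-2,-3)
3. t=8/3 → B at (14/3,0); v=(-2,3)
4. t=7/3 → L at (0,7); v=(2,3)
5. t=1 → T at (2,10); v=(2,-3)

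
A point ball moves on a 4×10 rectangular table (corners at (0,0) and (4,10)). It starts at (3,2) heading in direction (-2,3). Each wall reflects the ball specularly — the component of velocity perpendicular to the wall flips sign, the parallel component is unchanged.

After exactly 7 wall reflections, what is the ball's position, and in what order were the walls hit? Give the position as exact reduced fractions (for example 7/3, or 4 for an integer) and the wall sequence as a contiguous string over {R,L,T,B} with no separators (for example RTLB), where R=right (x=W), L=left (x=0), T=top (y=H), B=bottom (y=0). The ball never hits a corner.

Final position: (1/3,10)
Wall sequence: LTRLBRT

1. t=3/2 → L at (0,13/2); v=(2,3)
2. t=7/6 → T at (7/3,10); v=(2,-3)
3. t=5/6 → R at (4,15/2); v=(-2,-3)
4. t=2 → L at (0,3/2); v=(2,-3)
5. t=1/2 → B at (1,0); v=(2,3)
6. t=3/2 → R at (4,9/2); v=(-2,3)
7. t=11/6 → T at (1/3,10); v=(-2,-3)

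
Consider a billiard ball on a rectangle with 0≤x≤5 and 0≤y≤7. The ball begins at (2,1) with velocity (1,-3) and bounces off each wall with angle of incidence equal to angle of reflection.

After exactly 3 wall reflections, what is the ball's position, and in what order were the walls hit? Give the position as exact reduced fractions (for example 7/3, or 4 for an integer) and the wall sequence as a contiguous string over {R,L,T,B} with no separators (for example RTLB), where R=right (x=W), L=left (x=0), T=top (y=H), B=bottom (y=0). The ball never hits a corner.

1. t=1/3 → B at (7/3,0); v=(1,3)
2. t=7/3 → T at (14/3,7); v=(1,-3)
3. t=1/3 → R at (5,6); v=(-1,-3)

Final position: (5,6)
Wall sequence: BTR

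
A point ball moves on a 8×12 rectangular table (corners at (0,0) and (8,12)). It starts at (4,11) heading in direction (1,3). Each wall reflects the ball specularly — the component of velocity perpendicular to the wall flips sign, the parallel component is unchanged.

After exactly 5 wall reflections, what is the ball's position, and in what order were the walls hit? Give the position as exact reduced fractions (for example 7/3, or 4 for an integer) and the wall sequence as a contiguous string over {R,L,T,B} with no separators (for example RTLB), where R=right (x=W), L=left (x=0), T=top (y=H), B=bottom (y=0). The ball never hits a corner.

1. t=1/3 → T at (13/3,12); v=(1,-3)
2. t=11/3 → R at (8,1); v=(-1,-3)
3. t=1/3 → B at (23/3,0); v=(-1,3)
4. t=4 → T at (11/3,12); v=(-1,-3)
5. t=11/3 → L at (0,1); v=(1,-3)

Final position: (0,1)
Wall sequence: TRBTL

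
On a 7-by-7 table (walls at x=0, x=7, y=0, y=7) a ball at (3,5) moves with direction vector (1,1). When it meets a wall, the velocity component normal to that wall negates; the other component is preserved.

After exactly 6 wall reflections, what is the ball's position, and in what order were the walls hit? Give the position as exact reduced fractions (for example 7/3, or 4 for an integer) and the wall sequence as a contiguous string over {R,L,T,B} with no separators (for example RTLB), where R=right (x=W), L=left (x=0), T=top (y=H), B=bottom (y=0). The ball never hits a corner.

Final position: (7,5)
Wall sequence: TRBLTR

1. t=2 → T at (5,7); v=(1,-1)
2. t=2 → R at (7,5); v=(-1,-1)
3. t=5 → B at (2,0); v=(-1,1)
4. t=2 → L at (0,2); v=(1,1)
5. t=5 → T at (5,7); v=(1,-1)
6. t=2 → R at (7,5); v=(-1,-1)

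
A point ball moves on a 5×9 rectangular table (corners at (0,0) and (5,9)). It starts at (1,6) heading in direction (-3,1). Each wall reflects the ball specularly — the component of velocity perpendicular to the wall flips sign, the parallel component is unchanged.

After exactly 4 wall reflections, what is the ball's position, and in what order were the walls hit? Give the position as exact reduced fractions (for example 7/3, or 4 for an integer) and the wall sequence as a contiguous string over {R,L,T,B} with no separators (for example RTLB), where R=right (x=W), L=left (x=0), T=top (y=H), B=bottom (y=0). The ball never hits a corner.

Final position: (0,25/3)
Wall sequence: LRTL

1. t=1/3 → L at (0,19/3); v=(3,1)
2. t=5/3 → R at (5,8); v=(-3,1)
3. t=1 → T at (2,9); v=(-3,-1)
4. t=2/3 → L at (0,25/3); v=(3,-1)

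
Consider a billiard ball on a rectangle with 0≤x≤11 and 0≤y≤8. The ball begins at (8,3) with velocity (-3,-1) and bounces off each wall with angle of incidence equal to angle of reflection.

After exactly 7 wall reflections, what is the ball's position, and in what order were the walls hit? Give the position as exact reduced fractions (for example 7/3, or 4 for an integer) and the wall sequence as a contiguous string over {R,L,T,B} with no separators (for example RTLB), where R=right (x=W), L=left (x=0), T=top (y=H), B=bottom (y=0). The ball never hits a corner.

Final position: (0,5/3)
Wall sequence: LBRLTRL

1. t=8/3 → L at (0,1/3); v=(3,-1)
2. t=1/3 → B at (1,0); v=(3,1)
3. t=10/3 → R at (11,10/3); v=(-3,1)
4. t=11/3 → L at (0,7); v=(3,1)
5. t=1 → T at (3,8); v=(3,-1)
6. t=8/3 → R at (11,16/3); v=(-3,-1)
7. t=11/3 → L at (0,5/3); v=(3,-1)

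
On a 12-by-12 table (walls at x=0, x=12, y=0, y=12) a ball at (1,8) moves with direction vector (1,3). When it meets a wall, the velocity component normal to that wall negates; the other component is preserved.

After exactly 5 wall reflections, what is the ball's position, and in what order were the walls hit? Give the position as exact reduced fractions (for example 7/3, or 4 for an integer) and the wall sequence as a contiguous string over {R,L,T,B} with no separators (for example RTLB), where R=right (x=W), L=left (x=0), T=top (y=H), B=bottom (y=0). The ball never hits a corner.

Final position: (29/3,0)
Wall sequence: TBTRB

1. t=4/3 → T at (7/3,12); v=(1,-3)
2. t=4 → B at (19/3,0); v=(1,3)
3. t=4 → T at (31/3,12); v=(1,-3)
4. t=5/3 → R at (12,7); v=(-1,-3)
5. t=7/3 → B at (29/3,0); v=(-1,3)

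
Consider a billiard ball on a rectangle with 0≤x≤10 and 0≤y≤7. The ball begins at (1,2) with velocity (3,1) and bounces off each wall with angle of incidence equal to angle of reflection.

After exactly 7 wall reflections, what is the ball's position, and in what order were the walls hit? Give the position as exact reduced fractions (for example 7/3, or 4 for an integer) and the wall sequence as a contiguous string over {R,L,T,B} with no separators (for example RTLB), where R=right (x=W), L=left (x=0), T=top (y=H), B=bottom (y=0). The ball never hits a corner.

Final position: (10,13/3)
Wall sequence: RTLRBLR

1. t=3 → R at (10,5); v=(-3,1)
2. t=2 → T at (4,7); v=(-3,-1)
3. t=4/3 → L at (0,17/3); v=(3,-1)
4. t=10/3 → R at (10,7/3); v=(-3,-1)
5. t=7/3 → B at (3,0); v=(-3,1)
6. t=1 → L at (0,1); v=(3,1)
7. t=10/3 → R at (10,13/3); v=(-3,1)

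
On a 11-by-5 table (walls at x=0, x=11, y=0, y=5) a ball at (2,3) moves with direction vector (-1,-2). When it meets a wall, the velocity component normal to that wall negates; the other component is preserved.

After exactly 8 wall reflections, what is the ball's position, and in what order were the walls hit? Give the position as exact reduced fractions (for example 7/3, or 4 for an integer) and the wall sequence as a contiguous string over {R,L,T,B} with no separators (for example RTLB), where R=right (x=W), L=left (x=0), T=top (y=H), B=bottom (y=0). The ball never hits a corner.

1. t=3/2 → B at (1/2,0); v=(-1,2)
2. t=1/2 → L at (0,1); v=(1,2)
3. t=2 → T at (2,5); v=(1,-2)
4. t=5/2 → B at (9/2,0); v=(1,2)
5. t=5/2 → T at (7,5); v=(1,-2)
6. t=5/2 → B at (19/2,0); v=(1,2)
7. t=3/2 → R at (11,3); v=(-1,2)
8. t=1 → T at (10,5); v=(-1,-2)

Final position: (10,5)
Wall sequence: BLTBTBRT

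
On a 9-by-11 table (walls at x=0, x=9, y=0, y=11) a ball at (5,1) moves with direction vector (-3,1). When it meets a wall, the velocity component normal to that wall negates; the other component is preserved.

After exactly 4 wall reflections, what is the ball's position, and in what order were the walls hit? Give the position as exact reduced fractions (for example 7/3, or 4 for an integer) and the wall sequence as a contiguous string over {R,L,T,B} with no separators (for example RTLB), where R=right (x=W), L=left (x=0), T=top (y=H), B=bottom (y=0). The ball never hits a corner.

1. t=5/3 → L at (0,8/3); v=(3,1)
2. t=3 → R at (9,17/3); v=(-3,1)
3. t=3 → L at (0,26/3); v=(3,1)
4. t=7/3 → T at (7,11); v=(3,-1)

Final position: (7,11)
Wall sequence: LRLT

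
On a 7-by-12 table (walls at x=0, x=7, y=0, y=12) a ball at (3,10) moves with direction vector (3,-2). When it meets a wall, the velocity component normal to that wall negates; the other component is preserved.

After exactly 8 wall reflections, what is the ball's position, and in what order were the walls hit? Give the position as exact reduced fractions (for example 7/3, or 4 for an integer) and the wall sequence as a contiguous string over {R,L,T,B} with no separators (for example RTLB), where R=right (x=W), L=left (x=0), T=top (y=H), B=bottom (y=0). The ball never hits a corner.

Final position: (0,8)
Wall sequence: RLBRLRTL

1. t=4/3 → R at (7,22/3); v=(-3,-2)
2. t=7/3 → L at (0,8/3); v=(3,-2)
3. t=4/3 → B at (4,0); v=(3,2)
4. t=1 → R at (7,2); v=(-3,2)
5. t=7/3 → L at (0,20/3); v=(3,2)
6. t=7/3 → R at (7,34/3); v=(-3,2)
7. t=1/3 → T at (6,12); v=(-3,-2)
8. t=2 → L at (0,8); v=(3,-2)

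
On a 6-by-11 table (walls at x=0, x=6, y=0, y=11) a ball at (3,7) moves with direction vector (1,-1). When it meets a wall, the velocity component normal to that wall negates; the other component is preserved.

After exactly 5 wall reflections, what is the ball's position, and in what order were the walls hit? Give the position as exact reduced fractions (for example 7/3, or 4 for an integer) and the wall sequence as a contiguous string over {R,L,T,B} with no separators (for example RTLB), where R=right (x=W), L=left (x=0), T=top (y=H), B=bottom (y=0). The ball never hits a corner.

Final position: (3,11)
Wall sequence: RBLRT

1. t=3 → R at (6,4); v=(-1,-1)
2. t=4 → B at (2,0); v=(-1,1)
3. t=2 → L at (0,2); v=(1,1)
4. t=6 → R at (6,8); v=(-1,1)
5. t=3 → T at (3,11); v=(-1,-1)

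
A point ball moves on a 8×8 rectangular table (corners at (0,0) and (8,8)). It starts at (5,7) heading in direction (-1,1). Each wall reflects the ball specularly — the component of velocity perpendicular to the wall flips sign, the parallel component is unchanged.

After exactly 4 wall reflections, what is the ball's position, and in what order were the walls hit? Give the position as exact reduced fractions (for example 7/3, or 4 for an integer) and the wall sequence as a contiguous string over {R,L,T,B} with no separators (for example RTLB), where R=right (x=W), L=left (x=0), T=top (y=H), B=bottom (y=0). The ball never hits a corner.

1. t=1 → T at (4,8); v=(-1,-1)
2. t=4 → L at (0,4); v=(1,-1)
3. t=4 → B at (4,0); v=(1,1)
4. t=4 → R at (8,4); v=(-1,1)

Final position: (8,4)
Wall sequence: TLBR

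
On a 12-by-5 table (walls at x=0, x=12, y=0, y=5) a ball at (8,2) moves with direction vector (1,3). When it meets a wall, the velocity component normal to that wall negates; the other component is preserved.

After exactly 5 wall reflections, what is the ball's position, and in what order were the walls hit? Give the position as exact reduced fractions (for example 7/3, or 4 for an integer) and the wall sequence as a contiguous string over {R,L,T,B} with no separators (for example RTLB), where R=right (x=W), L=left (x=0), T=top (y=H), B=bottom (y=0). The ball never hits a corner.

Final position: (10,0)
Wall sequence: TBRTB

1. t=1 → T at (9,5); v=(1,-3)
2. t=5/3 → B at (32/3,0); v=(1,3)
3. t=4/3 → R at (12,4); v=(-1,3)
4. t=1/3 → T at (35/3,5); v=(-1,-3)
5. t=5/3 → B at (10,0); v=(-1,3)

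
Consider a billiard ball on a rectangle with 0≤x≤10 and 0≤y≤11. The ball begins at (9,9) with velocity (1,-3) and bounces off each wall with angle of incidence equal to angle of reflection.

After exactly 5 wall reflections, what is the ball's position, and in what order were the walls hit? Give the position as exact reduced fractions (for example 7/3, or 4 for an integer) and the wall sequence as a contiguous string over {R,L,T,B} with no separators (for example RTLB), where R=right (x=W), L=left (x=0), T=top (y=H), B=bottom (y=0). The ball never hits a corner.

Final position: (0,2)
Wall sequence: RBTBL

1. t=1 → R at (10,6); v=(-1,-3)
2. t=2 → B at (8,0); v=(-1,3)
3. t=11/3 → T at (13/3,11); v=(-1,-3)
4. t=11/3 → B at (2/3,0); v=(-1,3)
5. t=2/3 → L at (0,2); v=(1,3)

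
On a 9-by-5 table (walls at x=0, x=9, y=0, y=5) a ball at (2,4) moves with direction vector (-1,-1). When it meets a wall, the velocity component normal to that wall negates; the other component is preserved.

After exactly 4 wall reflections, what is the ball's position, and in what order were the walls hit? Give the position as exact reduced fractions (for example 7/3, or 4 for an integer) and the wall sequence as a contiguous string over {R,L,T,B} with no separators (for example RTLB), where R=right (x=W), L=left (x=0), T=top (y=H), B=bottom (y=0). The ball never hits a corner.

Final position: (9,3)
Wall sequence: LBTR

1. t=2 → L at (0,2); v=(1,-1)
2. t=2 → B at (2,0); v=(1,1)
3. t=5 → T at (7,5); v=(1,-1)
4. t=2 → R at (9,3); v=(-1,-1)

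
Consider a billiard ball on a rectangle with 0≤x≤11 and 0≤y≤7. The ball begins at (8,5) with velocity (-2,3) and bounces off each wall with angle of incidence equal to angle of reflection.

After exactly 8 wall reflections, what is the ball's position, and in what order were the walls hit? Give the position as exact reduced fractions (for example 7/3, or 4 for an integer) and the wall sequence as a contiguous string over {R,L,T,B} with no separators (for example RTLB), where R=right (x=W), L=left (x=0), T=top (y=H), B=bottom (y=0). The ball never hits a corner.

Final position: (16/3,0)
Wall sequence: TBLTBRTB

1. t=2/3 → T at (20/3,7); v=(-2,-3)
2. t=7/3 → B at (2,0); v=(-2,3)
3. t=1 → L at (0,3); v=(2,3)
4. t=4/3 → T at (8/3,7); v=(2,-3)
5. t=7/3 → B at (22/3,0); v=(2,3)
6. t=11/6 → R at (11,11/2); v=(-2,3)
7. t=1/2 → T at (10,7); v=(-2,-3)
8. t=7/3 → B at (16/3,0); v=(-2,3)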